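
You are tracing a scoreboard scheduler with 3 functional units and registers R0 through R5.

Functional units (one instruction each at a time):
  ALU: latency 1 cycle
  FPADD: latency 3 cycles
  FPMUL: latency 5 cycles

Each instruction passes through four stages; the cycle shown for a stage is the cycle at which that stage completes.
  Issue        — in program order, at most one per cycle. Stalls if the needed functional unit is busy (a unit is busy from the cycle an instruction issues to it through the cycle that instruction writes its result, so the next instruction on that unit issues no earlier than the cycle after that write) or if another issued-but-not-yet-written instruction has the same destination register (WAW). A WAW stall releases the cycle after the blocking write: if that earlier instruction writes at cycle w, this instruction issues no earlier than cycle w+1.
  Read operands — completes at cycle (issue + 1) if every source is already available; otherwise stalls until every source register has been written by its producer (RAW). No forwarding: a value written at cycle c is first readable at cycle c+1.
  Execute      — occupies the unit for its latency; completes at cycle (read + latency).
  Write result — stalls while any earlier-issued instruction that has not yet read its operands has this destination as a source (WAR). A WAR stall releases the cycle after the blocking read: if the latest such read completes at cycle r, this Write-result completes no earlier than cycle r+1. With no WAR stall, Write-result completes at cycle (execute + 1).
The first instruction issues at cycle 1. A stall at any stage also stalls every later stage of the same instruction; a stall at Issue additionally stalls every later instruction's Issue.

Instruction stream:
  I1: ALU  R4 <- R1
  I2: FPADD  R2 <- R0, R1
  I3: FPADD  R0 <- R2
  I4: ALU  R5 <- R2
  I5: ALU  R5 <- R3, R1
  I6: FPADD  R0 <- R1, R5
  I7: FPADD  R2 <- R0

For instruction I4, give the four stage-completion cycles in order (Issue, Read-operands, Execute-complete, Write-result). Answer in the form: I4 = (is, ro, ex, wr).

I4 = (9, 10, 11, 12)

[1] I1 issues→ALU
[2] I1 reads | I2 issues→FPADD
[3] I1 exec-done | I2 reads
[4] I1 writes R4
[6] I2 exec-done
[7] I2 writes R2
[8] I3 issues→FPADD
[9] I3 reads | I4 issues→ALU
[10] I4 reads
[11] I4 exec-done
[12] I3 exec-done | I4 writes R5
[13] I3 writes R0 | I5 issues→ALU
[14] I5 reads | I6 issues→FPADD
[15] I5 exec-done
[16] I5 writes R5
[17] I6 reads
[20] I6 exec-done
[21] I6 writes R0
[22] I7 issues→FPADD
[23] I7 reads
[26] I7 exec-done
[27] I7 writes R2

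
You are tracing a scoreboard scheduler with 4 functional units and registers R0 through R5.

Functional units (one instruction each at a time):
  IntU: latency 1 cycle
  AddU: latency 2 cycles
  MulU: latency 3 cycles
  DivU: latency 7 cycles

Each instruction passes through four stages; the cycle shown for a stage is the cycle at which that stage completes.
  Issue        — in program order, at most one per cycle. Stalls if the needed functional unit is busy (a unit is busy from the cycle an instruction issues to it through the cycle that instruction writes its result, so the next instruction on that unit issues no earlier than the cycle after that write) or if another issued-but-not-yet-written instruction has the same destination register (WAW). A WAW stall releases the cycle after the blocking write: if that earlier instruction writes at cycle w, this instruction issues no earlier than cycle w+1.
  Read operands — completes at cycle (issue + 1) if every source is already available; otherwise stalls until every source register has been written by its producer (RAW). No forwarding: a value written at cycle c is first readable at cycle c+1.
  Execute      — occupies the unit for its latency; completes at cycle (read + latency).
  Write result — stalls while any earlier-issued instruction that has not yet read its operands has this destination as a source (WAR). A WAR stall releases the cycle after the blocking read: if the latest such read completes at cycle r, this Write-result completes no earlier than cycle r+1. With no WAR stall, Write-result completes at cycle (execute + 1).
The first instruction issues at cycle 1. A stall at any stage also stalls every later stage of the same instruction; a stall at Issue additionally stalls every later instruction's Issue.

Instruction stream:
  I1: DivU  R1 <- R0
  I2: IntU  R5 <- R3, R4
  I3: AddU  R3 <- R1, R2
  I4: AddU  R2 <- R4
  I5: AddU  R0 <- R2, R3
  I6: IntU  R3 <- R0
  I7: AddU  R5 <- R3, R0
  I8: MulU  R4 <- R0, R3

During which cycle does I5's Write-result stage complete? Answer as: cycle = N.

cycle = 24

c1: I1→DivU
c2: I1 RO; I2→IntU
c3: I2 RO; I3→AddU
c4: I2 EX
c5: I2 WR R5
c9: I1 EX
c10: I1 WR R1
c11: I3 RO
c13: I3 EX
c14: I3 WR R3
c15: I4→AddU
c16: I4 RO
c18: I4 EX
c19: I4 WR R2
c20: I5→AddU
c21: I5 RO; I6→IntU
c23: I5 EX
c24: I5 WR R0
c25: I6 RO; I7→AddU
c26: I6 EX; I8→MulU
c27: I6 WR R3
c28: I7 RO; I8 RO
c30: I7 EX
c31: I7 WR R5; I8 EX
c32: I8 WR R4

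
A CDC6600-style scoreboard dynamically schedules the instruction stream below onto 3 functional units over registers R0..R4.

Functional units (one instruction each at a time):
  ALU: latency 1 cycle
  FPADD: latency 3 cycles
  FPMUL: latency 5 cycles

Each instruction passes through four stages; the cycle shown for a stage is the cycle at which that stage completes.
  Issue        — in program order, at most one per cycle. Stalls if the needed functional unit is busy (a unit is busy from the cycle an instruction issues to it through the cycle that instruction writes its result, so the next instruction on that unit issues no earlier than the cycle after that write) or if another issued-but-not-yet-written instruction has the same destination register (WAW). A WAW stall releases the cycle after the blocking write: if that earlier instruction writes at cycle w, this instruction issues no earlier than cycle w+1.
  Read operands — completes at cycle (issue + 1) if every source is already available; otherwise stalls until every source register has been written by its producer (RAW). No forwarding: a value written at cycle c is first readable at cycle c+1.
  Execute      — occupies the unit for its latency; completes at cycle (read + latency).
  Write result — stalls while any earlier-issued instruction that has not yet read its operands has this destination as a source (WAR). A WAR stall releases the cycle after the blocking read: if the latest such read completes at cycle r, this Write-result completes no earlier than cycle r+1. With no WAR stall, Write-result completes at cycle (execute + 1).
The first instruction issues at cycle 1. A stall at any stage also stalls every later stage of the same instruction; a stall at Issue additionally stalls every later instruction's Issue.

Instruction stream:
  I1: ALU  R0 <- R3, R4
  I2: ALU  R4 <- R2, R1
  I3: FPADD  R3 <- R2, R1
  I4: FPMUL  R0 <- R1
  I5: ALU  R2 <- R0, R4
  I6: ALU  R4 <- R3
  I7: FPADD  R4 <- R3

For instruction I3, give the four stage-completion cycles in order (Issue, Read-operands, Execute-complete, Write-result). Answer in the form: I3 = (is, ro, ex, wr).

  I1 | 1 | 2 | 3 | 4
  I2 | 5 | 6 | 7 | 8   struct: ALU busy until I1 writes@4
  I3 | 6 | 7 | 10 | 11
  I4 | 7 | 8 | 13 | 14
  I5 | 9 | 15 | 16 | 17   struct: ALU busy until I2 writes@8 · RAW R0: wait I4 write@14
  I6 | 18 | 19 | 20 | 21   struct: ALU busy until I5 writes@17
  I7 | 22 | 23 | 26 | 27   WAW R4: wait I6 write@21

I3 = (6, 7, 10, 11)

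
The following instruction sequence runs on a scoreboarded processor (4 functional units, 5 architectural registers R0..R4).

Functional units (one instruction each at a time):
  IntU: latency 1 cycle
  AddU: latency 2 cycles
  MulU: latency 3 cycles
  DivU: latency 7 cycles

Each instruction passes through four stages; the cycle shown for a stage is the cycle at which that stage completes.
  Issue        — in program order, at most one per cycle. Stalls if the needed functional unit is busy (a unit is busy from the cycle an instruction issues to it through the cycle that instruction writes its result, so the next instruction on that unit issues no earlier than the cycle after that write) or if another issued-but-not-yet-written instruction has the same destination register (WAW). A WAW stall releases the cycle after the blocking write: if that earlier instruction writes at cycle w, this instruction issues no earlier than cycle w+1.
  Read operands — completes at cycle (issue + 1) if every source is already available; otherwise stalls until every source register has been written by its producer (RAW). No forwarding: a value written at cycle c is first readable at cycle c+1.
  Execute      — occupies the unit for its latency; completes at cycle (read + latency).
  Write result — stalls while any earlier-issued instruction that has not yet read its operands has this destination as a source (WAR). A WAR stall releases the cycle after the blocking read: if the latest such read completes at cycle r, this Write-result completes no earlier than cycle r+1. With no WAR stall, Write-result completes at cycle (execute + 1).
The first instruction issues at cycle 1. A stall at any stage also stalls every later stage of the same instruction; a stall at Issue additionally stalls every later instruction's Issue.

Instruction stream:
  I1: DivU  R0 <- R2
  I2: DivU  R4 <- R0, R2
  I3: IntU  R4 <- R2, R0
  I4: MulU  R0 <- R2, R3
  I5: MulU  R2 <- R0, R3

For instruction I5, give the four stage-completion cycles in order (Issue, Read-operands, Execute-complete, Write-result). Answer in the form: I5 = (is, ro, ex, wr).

I1: IS=1 RO=2 EX=9 WR=10
I2: IS=11 RO=12 EX=19 WR=20  [struct: DivU busy until I1 writes@10]
I3: IS=21 RO=22 EX=23 WR=24  [WAW R4: wait I2 write@20]
I4: IS=22 RO=23 EX=26 WR=27
I5: IS=28 RO=29 EX=32 WR=33  [struct: MulU busy until I4 writes@27]

I5 = (28, 29, 32, 33)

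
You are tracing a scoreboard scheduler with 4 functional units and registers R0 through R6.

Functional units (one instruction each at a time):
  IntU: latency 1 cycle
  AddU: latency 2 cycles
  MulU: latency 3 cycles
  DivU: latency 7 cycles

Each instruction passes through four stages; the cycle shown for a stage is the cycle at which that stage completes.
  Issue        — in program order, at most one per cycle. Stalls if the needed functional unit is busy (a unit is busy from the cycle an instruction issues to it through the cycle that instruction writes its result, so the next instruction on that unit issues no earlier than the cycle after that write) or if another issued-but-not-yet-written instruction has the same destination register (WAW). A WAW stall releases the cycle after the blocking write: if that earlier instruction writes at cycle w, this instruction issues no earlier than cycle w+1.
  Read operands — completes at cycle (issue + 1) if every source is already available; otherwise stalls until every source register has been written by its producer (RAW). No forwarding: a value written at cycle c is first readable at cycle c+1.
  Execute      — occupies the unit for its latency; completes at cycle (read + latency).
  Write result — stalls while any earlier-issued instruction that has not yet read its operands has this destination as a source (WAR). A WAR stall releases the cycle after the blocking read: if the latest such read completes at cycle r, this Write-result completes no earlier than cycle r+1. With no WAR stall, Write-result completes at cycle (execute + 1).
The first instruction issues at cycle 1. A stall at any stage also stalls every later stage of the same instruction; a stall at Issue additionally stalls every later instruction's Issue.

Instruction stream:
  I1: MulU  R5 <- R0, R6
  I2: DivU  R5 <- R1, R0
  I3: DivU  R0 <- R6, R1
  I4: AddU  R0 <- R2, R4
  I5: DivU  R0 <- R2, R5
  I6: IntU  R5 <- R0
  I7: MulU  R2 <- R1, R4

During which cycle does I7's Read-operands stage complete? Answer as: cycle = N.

cycle = 35

I1: IS=1 RO=2 EX=5 WR=6
I2: IS=7 RO=8 EX=15 WR=16  [WAW R5: wait I1 write@6]
I3: IS=17 RO=18 EX=25 WR=26  [struct: DivU busy until I2 writes@16]
I4: IS=27 RO=28 EX=30 WR=31  [WAW R0: wait I3 write@26]
I5: IS=32 RO=33 EX=40 WR=41  [WAW R0: wait I4 write@31]
I6: IS=33 RO=42 EX=43 WR=44  [RAW R0: wait I5 write@41]
I7: IS=34 RO=35 EX=38 WR=39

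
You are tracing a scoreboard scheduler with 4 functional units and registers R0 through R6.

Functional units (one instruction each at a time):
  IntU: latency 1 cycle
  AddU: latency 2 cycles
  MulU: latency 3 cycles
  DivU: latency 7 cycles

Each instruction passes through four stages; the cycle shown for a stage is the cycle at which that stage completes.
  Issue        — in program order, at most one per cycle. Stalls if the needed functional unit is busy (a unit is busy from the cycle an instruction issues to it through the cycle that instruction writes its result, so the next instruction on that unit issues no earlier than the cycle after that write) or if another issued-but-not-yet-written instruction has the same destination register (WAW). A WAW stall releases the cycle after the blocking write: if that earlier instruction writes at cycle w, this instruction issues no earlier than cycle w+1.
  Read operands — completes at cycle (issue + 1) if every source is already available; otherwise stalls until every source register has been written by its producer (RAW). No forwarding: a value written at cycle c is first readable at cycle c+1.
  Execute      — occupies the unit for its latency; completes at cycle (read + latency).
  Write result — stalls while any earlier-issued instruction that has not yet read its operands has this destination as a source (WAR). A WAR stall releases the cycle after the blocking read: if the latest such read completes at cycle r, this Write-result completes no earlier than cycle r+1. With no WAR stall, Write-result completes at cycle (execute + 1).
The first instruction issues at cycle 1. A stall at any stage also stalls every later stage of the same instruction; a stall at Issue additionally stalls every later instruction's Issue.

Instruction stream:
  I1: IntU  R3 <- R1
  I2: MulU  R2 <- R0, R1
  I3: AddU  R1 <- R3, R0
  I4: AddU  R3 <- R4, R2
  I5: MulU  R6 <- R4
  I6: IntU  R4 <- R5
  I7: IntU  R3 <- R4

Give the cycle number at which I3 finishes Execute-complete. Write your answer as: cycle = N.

[1] issue I1 (IntU)
[2] I1 read-ops, issue I2 (MulU)
[3] I1 finished on IntU, I2 read-ops, issue I3 (AddU)
[4] I1→R3
[5] I3 read-ops
[6] I2 finished on MulU
[7] I2→R2, I3 finished on AddU
[8] I3→R1
[9] issue I4 (AddU)
[10] I4 read-ops, issue I5 (MulU)
[11] I5 read-ops, issue I6 (IntU)
[12] I4 finished on AddU, I6 read-ops
[13] I4→R3, I6 finished on IntU
[14] I5 finished on MulU, I6→R4
[15] I5→R6, issue I7 (IntU)
[16] I7 read-ops
[17] I7 finished on IntU
[18] I7→R3

cycle = 7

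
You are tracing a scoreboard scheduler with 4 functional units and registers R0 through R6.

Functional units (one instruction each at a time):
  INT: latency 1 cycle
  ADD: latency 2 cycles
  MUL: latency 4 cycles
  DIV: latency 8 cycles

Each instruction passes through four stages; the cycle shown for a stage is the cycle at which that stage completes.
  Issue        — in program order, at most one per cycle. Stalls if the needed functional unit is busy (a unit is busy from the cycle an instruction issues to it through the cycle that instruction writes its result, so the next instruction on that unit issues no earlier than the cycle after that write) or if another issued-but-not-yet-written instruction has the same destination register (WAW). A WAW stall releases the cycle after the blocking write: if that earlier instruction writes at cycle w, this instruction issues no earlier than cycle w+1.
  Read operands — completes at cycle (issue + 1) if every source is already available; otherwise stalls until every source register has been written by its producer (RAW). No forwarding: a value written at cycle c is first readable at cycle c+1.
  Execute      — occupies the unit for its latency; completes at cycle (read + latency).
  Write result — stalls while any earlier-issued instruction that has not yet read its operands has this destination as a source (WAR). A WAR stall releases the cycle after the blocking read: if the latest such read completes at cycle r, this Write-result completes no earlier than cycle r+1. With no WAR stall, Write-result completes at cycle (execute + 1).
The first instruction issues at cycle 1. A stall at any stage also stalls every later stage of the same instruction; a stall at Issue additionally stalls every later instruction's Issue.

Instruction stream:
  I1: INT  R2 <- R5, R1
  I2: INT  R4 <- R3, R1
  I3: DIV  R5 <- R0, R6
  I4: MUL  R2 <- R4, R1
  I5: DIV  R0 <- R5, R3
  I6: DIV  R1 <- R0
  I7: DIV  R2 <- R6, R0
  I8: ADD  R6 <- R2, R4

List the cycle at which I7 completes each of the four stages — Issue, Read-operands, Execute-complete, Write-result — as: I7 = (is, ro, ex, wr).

[1] I1 dispatched to INT
[2] I1 operands ready
[3] I1 complete
[4] R2←I1
[5] I2 dispatched to INT
[6] I2 operands ready; I3 dispatched to DIV
[7] I2 complete; I3 operands ready; I4 dispatched to MUL
[8] R4←I2
[9] I4 operands ready
[13] I4 complete
[14] R2←I4
[15] I3 complete
[16] R5←I3
[17] I5 dispatched to DIV
[18] I5 operands ready
[26] I5 complete
[27] R0←I5
[28] I6 dispatched to DIV
[29] I6 operands ready
[37] I6 complete
[38] R1←I6
[39] I7 dispatched to DIV
[40] I7 operands ready; I8 dispatched to ADD
[48] I7 complete
[49] R2←I7
[50] I8 operands ready
[52] I8 complete
[53] R6←I8

I7 = (39, 40, 48, 49)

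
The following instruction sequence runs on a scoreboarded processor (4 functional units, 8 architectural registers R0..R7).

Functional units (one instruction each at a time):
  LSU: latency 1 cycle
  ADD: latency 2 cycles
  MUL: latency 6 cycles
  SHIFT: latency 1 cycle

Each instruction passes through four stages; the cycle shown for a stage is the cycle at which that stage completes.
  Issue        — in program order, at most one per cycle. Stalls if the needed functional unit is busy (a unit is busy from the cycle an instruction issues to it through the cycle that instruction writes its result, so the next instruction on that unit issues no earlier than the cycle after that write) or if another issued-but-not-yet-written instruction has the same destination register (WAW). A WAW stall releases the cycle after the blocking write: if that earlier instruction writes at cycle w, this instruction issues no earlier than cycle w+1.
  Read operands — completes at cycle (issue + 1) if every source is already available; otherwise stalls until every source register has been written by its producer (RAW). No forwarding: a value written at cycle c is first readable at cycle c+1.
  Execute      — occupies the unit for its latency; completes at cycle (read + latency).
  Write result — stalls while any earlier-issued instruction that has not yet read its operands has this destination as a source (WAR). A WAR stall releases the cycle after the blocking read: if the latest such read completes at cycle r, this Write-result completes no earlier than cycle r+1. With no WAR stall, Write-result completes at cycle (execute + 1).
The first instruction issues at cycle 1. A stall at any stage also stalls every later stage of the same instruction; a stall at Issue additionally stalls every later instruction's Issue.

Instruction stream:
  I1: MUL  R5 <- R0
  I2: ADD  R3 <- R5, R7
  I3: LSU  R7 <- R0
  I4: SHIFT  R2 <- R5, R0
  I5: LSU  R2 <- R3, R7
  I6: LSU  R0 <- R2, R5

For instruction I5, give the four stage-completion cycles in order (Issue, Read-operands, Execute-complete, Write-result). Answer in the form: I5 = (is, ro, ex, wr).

I1 -> (1, 2, 8, 9)
I2 -> (2, 10, 12, 13)  // RAW R5: wait I1 write@9
I3 -> (3, 4, 5, 11)  // WAR R7: wait I2 read@10
I4 -> (4, 10, 11, 12)  // RAW R5: wait I1 write@9
I5 -> (13, 14, 15, 16)  // WAW R2: wait I4 write@12
I6 -> (17, 18, 19, 20)  // struct: LSU busy until I5 writes@16

I5 = (13, 14, 15, 16)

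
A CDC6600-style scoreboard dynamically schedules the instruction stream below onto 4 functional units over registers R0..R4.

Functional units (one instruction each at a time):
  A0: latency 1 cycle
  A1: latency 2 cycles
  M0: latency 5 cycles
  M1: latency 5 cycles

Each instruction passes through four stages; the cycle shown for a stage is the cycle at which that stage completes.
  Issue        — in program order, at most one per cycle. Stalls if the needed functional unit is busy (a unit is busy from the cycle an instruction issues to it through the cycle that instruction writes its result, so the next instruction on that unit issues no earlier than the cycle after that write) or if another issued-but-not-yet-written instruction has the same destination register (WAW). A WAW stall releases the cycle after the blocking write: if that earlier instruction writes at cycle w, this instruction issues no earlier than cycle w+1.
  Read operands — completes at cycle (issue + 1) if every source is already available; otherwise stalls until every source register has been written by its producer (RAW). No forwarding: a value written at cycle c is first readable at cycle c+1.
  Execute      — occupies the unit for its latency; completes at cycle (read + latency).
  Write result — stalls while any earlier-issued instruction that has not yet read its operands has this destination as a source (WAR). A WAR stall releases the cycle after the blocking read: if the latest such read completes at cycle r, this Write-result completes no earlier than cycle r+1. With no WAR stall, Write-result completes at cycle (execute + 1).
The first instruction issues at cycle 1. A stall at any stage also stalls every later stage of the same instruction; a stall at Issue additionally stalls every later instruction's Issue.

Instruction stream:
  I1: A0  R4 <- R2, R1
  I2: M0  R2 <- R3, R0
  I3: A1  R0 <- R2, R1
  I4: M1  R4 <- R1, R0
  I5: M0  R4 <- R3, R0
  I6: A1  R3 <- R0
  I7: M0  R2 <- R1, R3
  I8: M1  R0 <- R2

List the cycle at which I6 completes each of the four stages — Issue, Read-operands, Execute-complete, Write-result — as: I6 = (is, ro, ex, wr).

I1 -> (1, 2, 3, 4)
I2 -> (2, 3, 8, 9)
I3 -> (3, 10, 12, 13)  // RAW R2: wait I2 write@9
I4 -> (5, 14, 19, 20)  // WAW R4: wait I1 write@4, RAW R0: wait I3 write@13
I5 -> (21, 22, 27, 28)  // WAW R4: wait I4 write@20
I6 -> (22, 23, 25, 26)
I7 -> (29, 30, 35, 36)  // struct: M0 busy until I5 writes@28
I8 -> (30, 37, 42, 43)  // RAW R2: wait I7 write@36

I6 = (22, 23, 25, 26)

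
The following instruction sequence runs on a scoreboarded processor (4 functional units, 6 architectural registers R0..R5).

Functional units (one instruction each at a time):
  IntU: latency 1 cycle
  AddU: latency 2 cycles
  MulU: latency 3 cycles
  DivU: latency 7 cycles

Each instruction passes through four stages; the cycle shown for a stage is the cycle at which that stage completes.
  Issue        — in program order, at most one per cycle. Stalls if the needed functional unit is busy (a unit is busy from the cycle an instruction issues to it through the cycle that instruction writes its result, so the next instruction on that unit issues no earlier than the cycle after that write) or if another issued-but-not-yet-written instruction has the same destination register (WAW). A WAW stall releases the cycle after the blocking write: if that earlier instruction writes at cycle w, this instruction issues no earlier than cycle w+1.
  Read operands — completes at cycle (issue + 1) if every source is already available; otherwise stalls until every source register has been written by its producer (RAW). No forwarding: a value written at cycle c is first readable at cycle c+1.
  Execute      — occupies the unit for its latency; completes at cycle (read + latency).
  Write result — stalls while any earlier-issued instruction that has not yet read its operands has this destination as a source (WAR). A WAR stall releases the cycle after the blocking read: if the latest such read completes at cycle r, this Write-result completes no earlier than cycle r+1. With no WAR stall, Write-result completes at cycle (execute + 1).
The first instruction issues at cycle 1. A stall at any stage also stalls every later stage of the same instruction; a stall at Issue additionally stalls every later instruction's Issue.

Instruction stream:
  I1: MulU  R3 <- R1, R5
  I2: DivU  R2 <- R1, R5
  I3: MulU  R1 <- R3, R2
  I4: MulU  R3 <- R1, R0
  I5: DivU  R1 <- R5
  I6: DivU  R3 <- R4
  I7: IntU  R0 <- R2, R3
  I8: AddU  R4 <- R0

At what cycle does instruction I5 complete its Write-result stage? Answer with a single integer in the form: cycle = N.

cycle = 27

[I1] 1/2/5/6
[I2] 2/3/10/11
[I3] 7/12/15/16  (struct: MulU busy until I1 writes@6; RAW R2: wait I2 write@11)
[I4] 17/18/21/22  (struct: MulU busy until I3 writes@16)
[I5] 18/19/26/27
[I6] 28/29/36/37  (struct: DivU busy until I5 writes@27)
[I7] 29/38/39/40  (RAW R3: wait I6 write@37)
[I8] 30/41/43/44  (RAW R0: wait I7 write@40)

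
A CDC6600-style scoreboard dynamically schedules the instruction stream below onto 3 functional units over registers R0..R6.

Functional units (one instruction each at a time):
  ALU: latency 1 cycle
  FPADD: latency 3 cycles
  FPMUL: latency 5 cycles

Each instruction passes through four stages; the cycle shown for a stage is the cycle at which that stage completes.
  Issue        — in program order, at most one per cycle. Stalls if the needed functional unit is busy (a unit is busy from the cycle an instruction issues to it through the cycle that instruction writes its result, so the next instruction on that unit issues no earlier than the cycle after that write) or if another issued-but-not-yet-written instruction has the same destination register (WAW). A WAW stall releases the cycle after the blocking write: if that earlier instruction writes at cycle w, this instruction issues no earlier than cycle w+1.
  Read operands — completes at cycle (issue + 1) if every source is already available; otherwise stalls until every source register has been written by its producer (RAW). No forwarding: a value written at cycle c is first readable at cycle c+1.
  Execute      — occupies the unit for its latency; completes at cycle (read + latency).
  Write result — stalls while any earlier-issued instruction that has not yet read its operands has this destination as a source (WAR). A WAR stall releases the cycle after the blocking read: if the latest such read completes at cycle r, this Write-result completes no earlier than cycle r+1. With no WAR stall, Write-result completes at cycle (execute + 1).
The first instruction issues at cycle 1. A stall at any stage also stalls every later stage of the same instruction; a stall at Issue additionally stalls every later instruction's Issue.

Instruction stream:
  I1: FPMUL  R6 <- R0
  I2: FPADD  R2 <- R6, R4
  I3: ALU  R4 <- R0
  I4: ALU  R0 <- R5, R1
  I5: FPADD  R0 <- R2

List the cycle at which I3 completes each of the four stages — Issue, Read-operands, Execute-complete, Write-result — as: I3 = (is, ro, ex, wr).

I3 = (3, 4, 5, 10)

[1] issue I1 (FPMUL)
[2] I1 read-ops | issue I2 (FPADD)
[3] issue I3 (ALU)
[4] I3 read-ops
[5] I3 finished on ALU
[7] I1 finished on FPMUL
[8] I1→R6
[9] I2 read-ops
[10] I3→R4
[11] issue I4 (ALU)
[12] I2 finished on FPADD | I4 read-ops
[13] I2→R2 | I4 finished on ALU
[14] I4→R0
[15] issue I5 (FPADD)
[16] I5 read-ops
[19] I5 finished on FPADD
[20] I5→R0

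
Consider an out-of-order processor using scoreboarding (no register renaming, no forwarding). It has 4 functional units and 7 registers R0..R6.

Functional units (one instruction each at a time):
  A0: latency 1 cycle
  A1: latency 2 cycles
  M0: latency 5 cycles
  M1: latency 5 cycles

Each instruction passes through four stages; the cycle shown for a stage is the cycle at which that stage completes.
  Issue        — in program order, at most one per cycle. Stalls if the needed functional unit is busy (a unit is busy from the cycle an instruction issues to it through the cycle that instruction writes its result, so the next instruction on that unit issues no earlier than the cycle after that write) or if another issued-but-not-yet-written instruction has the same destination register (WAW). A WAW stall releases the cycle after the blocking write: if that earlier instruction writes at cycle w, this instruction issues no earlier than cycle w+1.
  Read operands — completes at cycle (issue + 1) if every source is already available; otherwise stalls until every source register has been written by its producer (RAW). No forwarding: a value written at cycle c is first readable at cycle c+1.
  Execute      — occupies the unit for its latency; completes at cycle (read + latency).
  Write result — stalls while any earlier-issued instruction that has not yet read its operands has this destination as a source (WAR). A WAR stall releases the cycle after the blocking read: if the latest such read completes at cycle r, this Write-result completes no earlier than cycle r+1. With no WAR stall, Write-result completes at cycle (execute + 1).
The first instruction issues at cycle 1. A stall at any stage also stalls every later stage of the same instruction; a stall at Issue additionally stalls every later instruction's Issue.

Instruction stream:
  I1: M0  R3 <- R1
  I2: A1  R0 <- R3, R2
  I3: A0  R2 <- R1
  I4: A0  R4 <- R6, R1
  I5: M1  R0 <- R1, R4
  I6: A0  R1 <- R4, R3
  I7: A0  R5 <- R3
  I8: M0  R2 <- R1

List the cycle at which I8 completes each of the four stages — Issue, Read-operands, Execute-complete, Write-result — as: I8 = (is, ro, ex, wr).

c1: I1 dispatched to M0
c2: I1 operands ready · I2 dispatched to A1
c3: I3 dispatched to A0
c4: I3 operands ready
c5: I3 complete
c7: I1 complete
c8: R3←I1
c9: I2 operands ready
c10: R2←I3
c11: I2 complete · I4 dispatched to A0
c12: R0←I2 · I4 operands ready
c13: I4 complete · I5 dispatched to M1
c14: R4←I4
c15: I5 operands ready · I6 dispatched to A0
c16: I6 operands ready
c17: I6 complete
c18: R1←I6
c19: I7 dispatched to A0
c20: I5 complete · I7 operands ready · I8 dispatched to M0
c21: R0←I5 · I7 complete · I8 operands ready
c22: R5←I7
c26: I8 complete
c27: R2←I8

I8 = (20, 21, 26, 27)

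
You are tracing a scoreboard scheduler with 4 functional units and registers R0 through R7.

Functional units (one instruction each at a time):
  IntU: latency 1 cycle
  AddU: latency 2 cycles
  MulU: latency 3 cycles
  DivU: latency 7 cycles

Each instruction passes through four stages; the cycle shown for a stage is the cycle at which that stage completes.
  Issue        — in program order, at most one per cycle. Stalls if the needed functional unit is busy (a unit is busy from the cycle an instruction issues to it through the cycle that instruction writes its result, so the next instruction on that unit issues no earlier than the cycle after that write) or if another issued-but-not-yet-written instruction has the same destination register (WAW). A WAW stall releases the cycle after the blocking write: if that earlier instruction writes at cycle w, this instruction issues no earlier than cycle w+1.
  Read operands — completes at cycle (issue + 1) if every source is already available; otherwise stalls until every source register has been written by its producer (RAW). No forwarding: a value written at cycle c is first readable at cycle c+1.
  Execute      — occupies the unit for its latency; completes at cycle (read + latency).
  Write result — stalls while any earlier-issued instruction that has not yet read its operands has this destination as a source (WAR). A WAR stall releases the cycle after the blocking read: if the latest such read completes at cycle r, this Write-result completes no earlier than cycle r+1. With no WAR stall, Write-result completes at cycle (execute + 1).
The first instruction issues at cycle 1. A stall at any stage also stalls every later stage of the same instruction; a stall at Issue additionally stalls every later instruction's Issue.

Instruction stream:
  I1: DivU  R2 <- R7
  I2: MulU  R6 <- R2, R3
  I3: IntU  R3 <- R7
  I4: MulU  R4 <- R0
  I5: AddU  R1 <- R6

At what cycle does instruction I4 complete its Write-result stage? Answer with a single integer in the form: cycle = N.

  I1 | 1 | 2 | 9 | 10
  I2 | 2 | 11 | 14 | 15   RAW R2: wait I1 write@10
  I3 | 3 | 4 | 5 | 12   WAR R3: wait I2 read@11
  I4 | 16 | 17 | 20 | 21   struct: MulU busy until I2 writes@15
  I5 | 17 | 18 | 20 | 21

cycle = 21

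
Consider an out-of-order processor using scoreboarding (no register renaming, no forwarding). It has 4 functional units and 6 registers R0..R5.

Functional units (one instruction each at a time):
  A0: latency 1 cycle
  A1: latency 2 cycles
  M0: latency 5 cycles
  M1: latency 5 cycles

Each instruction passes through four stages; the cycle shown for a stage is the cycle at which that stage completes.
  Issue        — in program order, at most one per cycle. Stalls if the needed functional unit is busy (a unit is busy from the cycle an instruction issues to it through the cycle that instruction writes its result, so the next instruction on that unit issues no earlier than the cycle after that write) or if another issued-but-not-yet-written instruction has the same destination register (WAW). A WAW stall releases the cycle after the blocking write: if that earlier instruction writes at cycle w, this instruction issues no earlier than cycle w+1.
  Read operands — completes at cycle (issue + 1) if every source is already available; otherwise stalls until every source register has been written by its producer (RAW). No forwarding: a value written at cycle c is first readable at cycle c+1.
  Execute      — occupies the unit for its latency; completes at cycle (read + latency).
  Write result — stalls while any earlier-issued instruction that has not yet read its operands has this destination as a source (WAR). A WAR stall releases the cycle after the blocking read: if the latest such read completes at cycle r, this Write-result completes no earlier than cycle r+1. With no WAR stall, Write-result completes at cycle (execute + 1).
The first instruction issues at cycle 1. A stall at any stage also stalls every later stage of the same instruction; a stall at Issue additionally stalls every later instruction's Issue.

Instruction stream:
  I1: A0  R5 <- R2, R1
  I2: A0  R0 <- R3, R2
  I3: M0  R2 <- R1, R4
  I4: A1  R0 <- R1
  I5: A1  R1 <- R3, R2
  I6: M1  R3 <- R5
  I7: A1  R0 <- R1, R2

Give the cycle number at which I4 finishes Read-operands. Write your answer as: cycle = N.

cycle = 10

I1 -> (1, 2, 3, 4)
I2 -> (5, 6, 7, 8)  // struct: A0 busy until I1 writes@4
I3 -> (6, 7, 12, 13)
I4 -> (9, 10, 12, 13)  // WAW R0: wait I2 write@8
I5 -> (14, 15, 17, 18)  // struct: A1 busy until I4 writes@13
I6 -> (15, 16, 21, 22)
I7 -> (19, 20, 22, 23)  // struct: A1 busy until I5 writes@18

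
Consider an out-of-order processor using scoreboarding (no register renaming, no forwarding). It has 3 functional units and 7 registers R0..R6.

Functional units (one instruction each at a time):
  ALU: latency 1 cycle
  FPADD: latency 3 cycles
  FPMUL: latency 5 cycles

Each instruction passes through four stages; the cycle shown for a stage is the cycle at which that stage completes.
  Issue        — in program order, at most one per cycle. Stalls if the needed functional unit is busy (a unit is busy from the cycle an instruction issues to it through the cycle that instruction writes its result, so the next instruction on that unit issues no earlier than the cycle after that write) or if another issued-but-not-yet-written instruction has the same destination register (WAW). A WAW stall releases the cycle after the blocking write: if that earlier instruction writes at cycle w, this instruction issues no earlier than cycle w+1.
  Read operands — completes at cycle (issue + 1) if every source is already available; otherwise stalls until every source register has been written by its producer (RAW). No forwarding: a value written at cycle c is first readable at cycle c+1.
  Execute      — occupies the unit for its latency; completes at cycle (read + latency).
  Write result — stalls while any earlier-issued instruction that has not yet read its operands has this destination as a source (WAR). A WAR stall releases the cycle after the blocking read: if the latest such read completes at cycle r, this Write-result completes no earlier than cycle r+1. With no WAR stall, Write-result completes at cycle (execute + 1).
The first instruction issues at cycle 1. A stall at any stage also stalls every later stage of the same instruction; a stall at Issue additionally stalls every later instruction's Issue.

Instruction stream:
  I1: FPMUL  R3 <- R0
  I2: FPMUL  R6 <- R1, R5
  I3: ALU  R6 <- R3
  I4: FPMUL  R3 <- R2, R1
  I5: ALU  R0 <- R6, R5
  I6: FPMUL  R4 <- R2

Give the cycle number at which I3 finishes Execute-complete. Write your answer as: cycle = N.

c1: I1→FPMUL
c2: I1 RO
c7: I1 EX
c8: I1 WR R3
c9: I2→FPMUL
c10: I2 RO
c15: I2 EX
c16: I2 WR R6
c17: I3→ALU
c18: I3 RO, I4→FPMUL
c19: I3 EX, I4 RO
c20: I3 WR R6
c21: I5→ALU
c22: I5 RO
c23: I5 EX
c24: I4 EX, I5 WR R0
c25: I4 WR R3
c26: I6→FPMUL
c27: I6 RO
c32: I6 EX
c33: I6 WR R4

cycle = 19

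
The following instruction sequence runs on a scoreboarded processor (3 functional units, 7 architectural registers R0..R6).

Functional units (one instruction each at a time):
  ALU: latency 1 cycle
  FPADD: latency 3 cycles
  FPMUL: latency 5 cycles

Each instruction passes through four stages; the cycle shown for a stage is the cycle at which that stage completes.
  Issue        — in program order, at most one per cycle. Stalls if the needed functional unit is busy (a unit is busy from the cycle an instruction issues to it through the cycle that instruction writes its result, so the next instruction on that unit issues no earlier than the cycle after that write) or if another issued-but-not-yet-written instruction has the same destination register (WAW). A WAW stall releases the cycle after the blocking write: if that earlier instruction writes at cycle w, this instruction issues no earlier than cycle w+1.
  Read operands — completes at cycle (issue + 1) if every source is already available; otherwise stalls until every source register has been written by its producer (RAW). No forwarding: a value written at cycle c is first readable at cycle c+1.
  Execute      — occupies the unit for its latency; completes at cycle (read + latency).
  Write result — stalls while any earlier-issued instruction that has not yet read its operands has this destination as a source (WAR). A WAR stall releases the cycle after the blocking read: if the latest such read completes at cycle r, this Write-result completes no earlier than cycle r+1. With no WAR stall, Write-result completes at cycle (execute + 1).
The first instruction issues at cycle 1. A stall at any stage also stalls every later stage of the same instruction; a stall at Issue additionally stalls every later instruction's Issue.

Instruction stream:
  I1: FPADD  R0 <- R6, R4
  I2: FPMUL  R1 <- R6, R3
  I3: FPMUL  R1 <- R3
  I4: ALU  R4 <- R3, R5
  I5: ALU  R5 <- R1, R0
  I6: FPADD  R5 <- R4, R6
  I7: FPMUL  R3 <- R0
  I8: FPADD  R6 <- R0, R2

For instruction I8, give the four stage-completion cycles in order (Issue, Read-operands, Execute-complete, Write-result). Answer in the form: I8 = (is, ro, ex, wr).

I8 = (27, 28, 31, 32)

c1: I1 dispatched to FPADD
c2: I1 operands ready, I2 dispatched to FPMUL
c3: I2 operands ready
c5: I1 complete
c6: R0←I1
c8: I2 complete
c9: R1←I2
c10: I3 dispatched to FPMUL
c11: I3 operands ready, I4 dispatched to ALU
c12: I4 operands ready
c13: I4 complete
c14: R4←I4
c15: I5 dispatched to ALU
c16: I3 complete
c17: R1←I3
c18: I5 operands ready
c19: I5 complete
c20: R5←I5
c21: I6 dispatched to FPADD
c22: I6 operands ready, I7 dispatched to FPMUL
c23: I7 operands ready
c25: I6 complete
c26: R5←I6
c27: I8 dispatched to FPADD
c28: I7 complete, I8 operands ready
c29: R3←I7
c31: I8 complete
c32: R6←I8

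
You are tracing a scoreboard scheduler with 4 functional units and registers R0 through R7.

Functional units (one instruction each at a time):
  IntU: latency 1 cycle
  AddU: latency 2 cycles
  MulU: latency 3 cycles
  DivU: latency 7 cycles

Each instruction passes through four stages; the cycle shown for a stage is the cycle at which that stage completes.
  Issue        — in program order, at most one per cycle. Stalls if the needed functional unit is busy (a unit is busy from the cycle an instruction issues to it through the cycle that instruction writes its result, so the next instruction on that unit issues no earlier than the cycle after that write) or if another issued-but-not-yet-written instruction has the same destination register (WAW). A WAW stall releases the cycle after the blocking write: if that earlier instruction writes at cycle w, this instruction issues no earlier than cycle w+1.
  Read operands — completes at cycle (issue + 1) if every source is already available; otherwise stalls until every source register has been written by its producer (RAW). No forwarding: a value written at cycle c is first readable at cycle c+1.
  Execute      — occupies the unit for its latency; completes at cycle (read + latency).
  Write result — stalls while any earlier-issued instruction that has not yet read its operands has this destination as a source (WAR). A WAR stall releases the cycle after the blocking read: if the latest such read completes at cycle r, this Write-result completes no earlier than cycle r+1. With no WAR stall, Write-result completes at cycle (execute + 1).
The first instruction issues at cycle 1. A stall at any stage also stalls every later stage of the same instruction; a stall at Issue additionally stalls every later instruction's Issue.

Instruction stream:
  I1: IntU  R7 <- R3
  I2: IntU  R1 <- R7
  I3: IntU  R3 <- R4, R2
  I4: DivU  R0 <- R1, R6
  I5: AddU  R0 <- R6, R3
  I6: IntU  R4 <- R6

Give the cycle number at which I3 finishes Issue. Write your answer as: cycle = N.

cycle = 9

cycle 1: I1 dispatched to IntU
cycle 2: I1 operands ready
cycle 3: I1 complete
cycle 4: R7←I1
cycle 5: I2 dispatched to IntU
cycle 6: I2 operands ready
cycle 7: I2 complete
cycle 8: R1←I2
cycle 9: I3 dispatched to IntU
cycle 10: I3 operands ready, I4 dispatched to DivU
cycle 11: I3 complete, I4 operands ready
cycle 12: R3←I3
cycle 18: I4 complete
cycle 19: R0←I4
cycle 20: I5 dispatched to AddU
cycle 21: I5 operands ready, I6 dispatched to IntU
cycle 22: I6 operands ready
cycle 23: I5 complete, I6 complete
cycle 24: R0←I5, R4←I6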